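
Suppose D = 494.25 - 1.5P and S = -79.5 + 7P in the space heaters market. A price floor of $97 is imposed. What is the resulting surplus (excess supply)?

Equilibrium price would be P* = 67.5, so the floor at 97 binds.
At P = 97: D = 348.75, S = 599.5.
Surplus = 599.5 − 348.75 = 250.75.

Surplus = 250.75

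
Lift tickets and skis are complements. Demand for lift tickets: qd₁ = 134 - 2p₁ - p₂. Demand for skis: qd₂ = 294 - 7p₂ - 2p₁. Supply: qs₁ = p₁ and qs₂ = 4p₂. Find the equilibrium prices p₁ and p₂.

Market 1: 134 - 2p₁ - p₂ = p₁ → 3p₁ + p₂ = 134.
Market 2: 11p₂ + 2p₁ = 294.
Eliminating p₂: 11×(1) − 1×(2) gives 31p₁ = 1180, so p₁ = 1180/31.
Back-substitute into (2): p₂ = (294 − 2×1180/31) / 11 = 614/31.

p₁ = 1180/31, p₂ = 614/31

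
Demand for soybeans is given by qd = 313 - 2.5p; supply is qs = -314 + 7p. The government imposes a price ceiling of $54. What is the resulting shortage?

Equilibrium price would be p* = 66, so the ceiling at 54 binds.
At p = 54: qd = 313 − 2.5(54) = 178, qs = -314 + 7(54) = 64.
Shortage = 178 − 64 = 114.

Shortage = 114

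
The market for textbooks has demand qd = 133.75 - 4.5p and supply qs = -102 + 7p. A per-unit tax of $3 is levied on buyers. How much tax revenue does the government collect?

Tax revenue = 4593/46

Pre-tax equilibrium: p* = 20.5, q* = 41.5.
Tax on buyers shifts demand to qd = 133.75 − 4.5(p + 3) = 120.25 - 4.5p.
120.25 - 4.5p = -102 + 7p gives seller price ps = 889/46; buyers pay pb = 889/46 + 3 = 1027/46.
New quantity: q = 133.75 − 4.5(1027/46) = 1531/46.
Revenue = 3 × 1531/46 = 4593/46.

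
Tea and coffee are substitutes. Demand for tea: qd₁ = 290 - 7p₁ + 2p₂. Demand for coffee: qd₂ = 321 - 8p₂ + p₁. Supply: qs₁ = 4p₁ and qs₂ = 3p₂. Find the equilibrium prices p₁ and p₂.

p₁ = 3832/119, p₂ = 3821/119

Market 1: 290 - 7p₁ + 2p₂ = 4p₁ → 11p₁ - 2p₂ = 290.
Market 2: 11p₂ - p₁ = 321.
Eliminating p₂: 11×(1) + 2×(2) gives 119p₁ = 3832, so p₁ = 3832/119.
Back-substitute into (2): p₂ = (321 + 1×3832/119) / 11 = 3821/119.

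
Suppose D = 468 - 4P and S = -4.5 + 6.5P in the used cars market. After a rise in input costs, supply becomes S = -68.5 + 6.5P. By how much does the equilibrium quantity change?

ΔQ = -512/21

Original equilibrium: P* = 45, Q* = 288.
New equilibrium: 468 - 4P = -68.5 + 6.5P, so 536.5 = 10.5P and P' = 1073/21; Q' = 468 − 4(1073/21) = 5536/21.
Change in quantity: 5536/21 − 288 = -512/21.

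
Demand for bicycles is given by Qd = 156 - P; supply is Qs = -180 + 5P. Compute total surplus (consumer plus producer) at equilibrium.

Total surplus = 6000

Equilibrium: 156 - P = -180 + 5P gives P* = 56, Q* = 100.
Demand choke price: P = 156; supply starts at P = 36.
CS = ½(156 − 56)(100) = 5000; PS = ½(56 − 36)(100) = 1000.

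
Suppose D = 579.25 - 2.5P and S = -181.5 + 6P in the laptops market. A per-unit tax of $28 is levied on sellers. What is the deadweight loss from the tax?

Pre-tax equilibrium: P* = 89.5, Q* = 355.5.
Tax on sellers shifts supply to S = -181.5 + 6(P − 28) = -349.5 + 6P.
579.25 - 2.5P = -349.5 + 6P gives buyer price Pb = 3715/34; sellers receive Ps = 3715/34 − 28 = 2763/34.
New quantity: Q = 579.25 − 2.5(3715/34) = 10407/34.
DWL = ½ × 28 × (355.5 − 10407/34) = 11760/17.

Deadweight loss = 11760/17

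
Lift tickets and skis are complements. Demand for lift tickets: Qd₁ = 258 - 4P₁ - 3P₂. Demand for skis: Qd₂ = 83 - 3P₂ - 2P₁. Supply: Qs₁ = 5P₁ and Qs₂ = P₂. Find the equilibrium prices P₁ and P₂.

P₁ = 26.1, P₂ = 7.7

Market 1: 258 - 4P₁ - 3P₂ = 5P₁ → 9P₁ + 3P₂ = 258.
Market 2: 4P₂ + 2P₁ = 83.
Eliminating P₂: 4×(1) − 3×(2) gives 30P₁ = 783, so P₁ = 26.1.
Back-substitute into (2): P₂ = (83 − 2×26.1) / 4 = 7.7.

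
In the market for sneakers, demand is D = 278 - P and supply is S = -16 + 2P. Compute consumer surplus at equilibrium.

Consumer surplus = 16200

Equilibrium: 278 - P = -16 + 2P gives P* = 98, Q* = 180.
Demand choke price (D = 0): P = 278.
CS = ½(278 − 98)(180) = 16200.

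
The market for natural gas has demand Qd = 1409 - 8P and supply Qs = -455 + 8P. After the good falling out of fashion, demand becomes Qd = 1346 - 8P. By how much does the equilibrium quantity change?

Original equilibrium: P* = 116.5, Q* = 477.
New equilibrium: 1346 - 8P = -455 + 8P, so 1801 = 16P and P' = 112.5625; Q' = 1346 − 8(112.5625) = 445.5.
Change in quantity: 445.5 − 477 = -31.5.

ΔQ = -31.5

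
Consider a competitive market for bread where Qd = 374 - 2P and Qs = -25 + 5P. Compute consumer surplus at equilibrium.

Consumer surplus = 16900

Equilibrium: 374 - 2P = -25 + 5P gives P* = 57, Q* = 260.
Demand choke price (Qd = 0): P = 187.
CS = ½(187 − 57)(260) = 16900.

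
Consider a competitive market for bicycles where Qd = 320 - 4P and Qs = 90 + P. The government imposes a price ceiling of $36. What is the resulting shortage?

Shortage = 50

Equilibrium price would be P* = 46, so the ceiling at 36 binds.
At P = 36: Qd = 320 − 4(36) = 176, Qs = 90 + 1(36) = 126.
Shortage = 176 − 126 = 50.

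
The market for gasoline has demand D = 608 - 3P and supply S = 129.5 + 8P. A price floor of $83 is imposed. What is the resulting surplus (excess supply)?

Equilibrium price would be P* = 43.5, so the floor at 83 binds.
At P = 83: D = 359, S = 793.5.
Surplus = 793.5 − 359 = 434.5.

Surplus = 434.5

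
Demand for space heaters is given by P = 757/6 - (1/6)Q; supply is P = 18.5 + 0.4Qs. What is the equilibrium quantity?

Set the two price expressions equal: 757/6 - (1/6)Q = 18.5 + 0.4Q.
323/3 = (17/30)Q, so Q* = 190.
P* = 757/6 − (1/6)(190) = 94.5.

Q* = 190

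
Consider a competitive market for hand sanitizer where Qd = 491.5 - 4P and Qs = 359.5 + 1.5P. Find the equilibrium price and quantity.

Set Qd = Qs: 491.5 - 4P = 359.5 + 1.5P.
132 = 5.5P, so P* = 24.
Q* = 491.5 − 4(24) = 395.5.

P* = 24, Q* = 395.5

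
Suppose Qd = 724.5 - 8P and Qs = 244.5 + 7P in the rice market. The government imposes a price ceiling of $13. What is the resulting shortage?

Equilibrium price would be P* = 32, so the ceiling at 13 binds.
At P = 13: Qd = 724.5 − 8(13) = 620.5, Qs = 244.5 + 7(13) = 335.5.
Shortage = 620.5 − 335.5 = 285.

Shortage = 285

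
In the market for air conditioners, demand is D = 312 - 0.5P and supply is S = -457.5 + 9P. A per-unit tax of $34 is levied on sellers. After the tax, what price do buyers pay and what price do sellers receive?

Pre-tax equilibrium: P* = 81, Q* = 271.5.
Tax on sellers shifts supply to S = -457.5 + 9(P − 34) = -763.5 + 9P.
312 - 0.5P = -763.5 + 9P gives buyer price Pb = 2151/19; sellers receive Ps = 2151/19 − 34 = 1505/19.
New quantity: Q = 312 − 0.5(2151/19) = 9705/38.

Buyers pay 2151/19, sellers receive 1505/19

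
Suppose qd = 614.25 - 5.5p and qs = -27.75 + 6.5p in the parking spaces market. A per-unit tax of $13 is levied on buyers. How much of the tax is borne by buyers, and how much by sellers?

Buyers bear 169/24, sellers bear 143/24

Pre-tax equilibrium: p* = 53.5, q* = 320.
Tax on buyers shifts demand to qd = 614.25 − 5.5(p + 13) = 542.75 - 5.5p.
542.75 - 5.5p = -27.75 + 6.5p gives seller price ps = 1141/24; buyers pay pb = 1141/24 + 13 = 1453/24.
New quantity: q = 614.25 − 5.5(1453/24) = 13501/48.
Buyer burden = 1453/24 − 53.5 = 169/24; seller burden = 53.5 − 1141/24 = 143/24.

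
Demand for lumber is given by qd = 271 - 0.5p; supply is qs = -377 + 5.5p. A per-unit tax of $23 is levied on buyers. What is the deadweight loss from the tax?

Deadweight loss = 5819/48

Pre-tax equilibrium: p* = 108, q* = 217.
Tax on buyers shifts demand to qd = 271 − 0.5(p + 23) = 259.5 - 0.5p.
259.5 - 0.5p = -377 + 5.5p gives seller price ps = 1273/12; buyers pay pb = 1273/12 + 23 = 1549/12.
New quantity: q = 271 − 0.5(1549/12) = 4955/24.
DWL = ½ × 23 × (217 − 4955/24) = 5819/48.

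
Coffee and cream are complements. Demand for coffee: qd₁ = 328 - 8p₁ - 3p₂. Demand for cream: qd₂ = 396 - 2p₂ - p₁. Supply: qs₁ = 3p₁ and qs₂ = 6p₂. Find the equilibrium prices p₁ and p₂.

p₁ = 1436/85, p₂ = 4028/85

Market 1: 328 - 8p₁ - 3p₂ = 3p₁ → 11p₁ + 3p₂ = 328.
Market 2: 8p₂ + p₁ = 396.
Eliminating p₂: 8×(1) − 3×(2) gives 85p₁ = 1436, so p₁ = 1436/85.
Back-substitute into (2): p₂ = (396 − 1×1436/85) / 8 = 4028/85.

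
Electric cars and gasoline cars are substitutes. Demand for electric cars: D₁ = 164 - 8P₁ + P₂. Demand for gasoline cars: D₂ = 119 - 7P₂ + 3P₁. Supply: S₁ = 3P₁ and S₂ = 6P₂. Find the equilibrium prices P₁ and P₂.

Market 1: 164 - 8P₁ + P₂ = 3P₁ → 11P₁ - P₂ = 164.
Market 2: 13P₂ - 3P₁ = 119.
Eliminating P₂: 13×(1) + 1×(2) gives 140P₁ = 2251, so P₁ = 2251/140.
Back-substitute into (2): P₂ = (119 + 3×2251/140) / 13 = 1801/140.

P₁ = 2251/140, P₂ = 1801/140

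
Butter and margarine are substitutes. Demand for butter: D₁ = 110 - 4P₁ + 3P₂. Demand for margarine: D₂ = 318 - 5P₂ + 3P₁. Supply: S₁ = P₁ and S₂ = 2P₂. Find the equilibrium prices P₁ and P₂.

Market 1: 110 - 4P₁ + 3P₂ = P₁ → 5P₁ - 3P₂ = 110.
Market 2: 7P₂ - 3P₁ = 318.
Eliminating P₂: 7×(1) + 3×(2) gives 26P₁ = 1724, so P₁ = 862/13.
Back-substitute into (2): P₂ = (318 + 3×862/13) / 7 = 960/13.

P₁ = 862/13, P₂ = 960/13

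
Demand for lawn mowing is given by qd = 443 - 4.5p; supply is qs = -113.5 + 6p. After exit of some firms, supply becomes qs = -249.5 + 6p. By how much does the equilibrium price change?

Δp = 272/21

Original equilibrium: p* = 53, q* = 204.5.
New equilibrium: 443 - 4.5p = -249.5 + 6p, so 692.5 = 10.5p and p' = 1385/21; q' = 443 − 4.5(1385/21) = 2047/14.
Change in price: 1385/21 − 53 = 272/21.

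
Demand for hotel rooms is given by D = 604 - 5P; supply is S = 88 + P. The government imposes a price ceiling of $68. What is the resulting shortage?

Shortage = 108

Equilibrium price would be P* = 86, so the ceiling at 68 binds.
At P = 68: D = 604 − 5(68) = 264, S = 88 + 1(68) = 156.
Shortage = 264 − 156 = 108.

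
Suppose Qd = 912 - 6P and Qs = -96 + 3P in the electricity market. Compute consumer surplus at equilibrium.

Equilibrium: 912 - 6P = -96 + 3P gives P* = 112, Q* = 240.
Demand choke price (Qd = 0): P = 152.
CS = ½(152 − 112)(240) = 4800.

Consumer surplus = 4800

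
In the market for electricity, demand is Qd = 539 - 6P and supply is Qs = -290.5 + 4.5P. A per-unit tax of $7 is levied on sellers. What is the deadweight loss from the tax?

Pre-tax equilibrium: P* = 79, Q* = 65.
Tax on sellers shifts supply to Qs = -290.5 + 4.5(P − 7) = -322 + 4.5P.
539 - 6P = -322 + 4.5P gives buyer price Pb = 82; sellers receive Ps = 82 − 7 = 75.
New quantity: Q = 539 − 6(82) = 47.
DWL = ½ × 7 × (65 − 47) = 63.

Deadweight loss = 63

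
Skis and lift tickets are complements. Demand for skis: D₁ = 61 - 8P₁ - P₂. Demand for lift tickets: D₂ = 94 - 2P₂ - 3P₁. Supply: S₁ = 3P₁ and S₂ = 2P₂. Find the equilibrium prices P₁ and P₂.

P₁ = 150/41, P₂ = 851/41

Market 1: 61 - 8P₁ - P₂ = 3P₁ → 11P₁ + P₂ = 61.
Market 2: 4P₂ + 3P₁ = 94.
Eliminating P₂: 4×(1) − 1×(2) gives 41P₁ = 150, so P₁ = 150/41.
Back-substitute into (2): P₂ = (94 − 3×150/41) / 4 = 851/41.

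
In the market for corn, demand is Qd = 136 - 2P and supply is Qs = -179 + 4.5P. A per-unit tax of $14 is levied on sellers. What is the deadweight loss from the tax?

Deadweight loss = 1764/13

Pre-tax equilibrium: P* = 630/13, Q* = 508/13.
Tax on sellers shifts supply to Qs = -179 + 4.5(P − 14) = -242 + 4.5P.
136 - 2P = -242 + 4.5P gives buyer price Pb = 756/13; sellers receive Ps = 756/13 − 14 = 574/13.
New quantity: Q = 136 − 2(756/13) = 256/13.
DWL = ½ × 14 × (508/13 − 256/13) = 1764/13.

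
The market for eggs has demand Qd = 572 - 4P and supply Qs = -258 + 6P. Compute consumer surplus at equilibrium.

Equilibrium: 572 - 4P = -258 + 6P gives P* = 83, Q* = 240.
Demand choke price (Qd = 0): P = 143.
CS = ½(143 − 83)(240) = 7200.

Consumer surplus = 7200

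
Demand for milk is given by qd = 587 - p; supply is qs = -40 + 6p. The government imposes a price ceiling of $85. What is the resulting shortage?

Equilibrium price would be p* = 627/7, so the ceiling at 85 binds.
At p = 85: qd = 587 − 1(85) = 502, qs = -40 + 6(85) = 470.
Shortage = 502 − 470 = 32.

Shortage = 32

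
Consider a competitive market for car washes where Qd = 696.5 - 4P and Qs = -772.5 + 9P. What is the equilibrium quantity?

Q* = 244.5

Set Qd = Qs: 696.5 - 4P = -772.5 + 9P.
1469 = 13P, so P* = 113.
Q* = 696.5 − 4(113) = 244.5.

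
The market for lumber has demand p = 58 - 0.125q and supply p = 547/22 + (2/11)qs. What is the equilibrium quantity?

q* = 108

Set the two price expressions equal: 58 - 0.125q = 547/22 + (2/11)q.
729/22 = (27/88)q, so q* = 108.
p* = 58 − (0.125)(108) = 44.5.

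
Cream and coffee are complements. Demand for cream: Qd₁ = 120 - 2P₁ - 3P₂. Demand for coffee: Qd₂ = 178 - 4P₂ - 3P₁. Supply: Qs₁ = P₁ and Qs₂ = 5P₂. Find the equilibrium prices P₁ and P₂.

P₁ = 91/3, P₂ = 29/3

Market 1: 120 - 2P₁ - 3P₂ = P₁ → 3P₁ + 3P₂ = 120.
Market 2: 9P₂ + 3P₁ = 178.
Eliminating P₂: 9×(1) − 3×(2) gives 18P₁ = 546, so P₁ = 91/3.
Back-substitute into (2): P₂ = (178 − 3×91/3) / 9 = 29/3.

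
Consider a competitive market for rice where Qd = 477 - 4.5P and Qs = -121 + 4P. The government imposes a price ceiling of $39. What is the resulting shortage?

Equilibrium price would be P* = 1196/17, so the ceiling at 39 binds.
At P = 39: Qd = 477 − 4.5(39) = 301.5, Qs = -121 + 4(39) = 35.
Shortage = 301.5 − 35 = 266.5.

Shortage = 266.5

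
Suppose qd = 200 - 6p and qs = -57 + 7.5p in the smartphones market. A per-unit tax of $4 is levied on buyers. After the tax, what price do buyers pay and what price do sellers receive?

Pre-tax equilibrium: p* = 514/27, q* = 772/9.
Tax on buyers shifts demand to qd = 200 − 6(p + 4) = 176 - 6p.
176 - 6p = -57 + 7.5p gives seller price ps = 466/27; buyers pay pb = 466/27 + 4 = 574/27.
New quantity: q = 200 − 6(574/27) = 652/9.

Buyers pay 574/27, sellers receive 466/27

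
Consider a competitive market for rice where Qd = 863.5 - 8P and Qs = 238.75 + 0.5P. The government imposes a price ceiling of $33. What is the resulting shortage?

Equilibrium price would be P* = 73.5, so the ceiling at 33 binds.
At P = 33: Qd = 863.5 − 8(33) = 599.5, Qs = 238.75 + 0.5(33) = 255.25.
Shortage = 599.5 − 255.25 = 344.25.

Shortage = 344.25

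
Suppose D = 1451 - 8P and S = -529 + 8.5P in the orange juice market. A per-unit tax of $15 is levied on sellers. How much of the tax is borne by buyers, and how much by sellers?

Pre-tax equilibrium: P* = 120, Q* = 491.
Tax on sellers shifts supply to S = -529 + 8.5(P − 15) = -656.5 + 8.5P.
1451 - 8P = -656.5 + 8.5P gives buyer price Pb = 1405/11; sellers receive Ps = 1405/11 − 15 = 1240/11.
New quantity: Q = 1451 − 8(1405/11) = 4721/11.
Buyer burden = 1405/11 − 120 = 85/11; seller burden = 120 − 1240/11 = 80/11.

Buyers bear 85/11, sellers bear 80/11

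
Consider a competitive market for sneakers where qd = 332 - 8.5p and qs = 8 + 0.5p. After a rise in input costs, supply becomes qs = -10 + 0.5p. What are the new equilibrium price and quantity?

Original equilibrium: p* = 36, q* = 26.
New equilibrium: 332 - 8.5p = -10 + 0.5p, so 342 = 9p and p' = 38; q' = 332 − 8.5(38) = 9.

p' = 38, q' = 9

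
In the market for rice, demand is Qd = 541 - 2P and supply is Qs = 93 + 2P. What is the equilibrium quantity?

Set Qd = Qs: 541 - 2P = 93 + 2P.
448 = 4P, so P* = 112.
Q* = 541 − 2(112) = 317.

Q* = 317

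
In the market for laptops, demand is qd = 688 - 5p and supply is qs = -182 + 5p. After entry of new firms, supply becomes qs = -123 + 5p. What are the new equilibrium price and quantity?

p' = 81.1, q' = 282.5

Original equilibrium: p* = 87, q* = 253.
New equilibrium: 688 - 5p = -123 + 5p, so 811 = 10p and p' = 81.1; q' = 688 − 5(81.1) = 282.5.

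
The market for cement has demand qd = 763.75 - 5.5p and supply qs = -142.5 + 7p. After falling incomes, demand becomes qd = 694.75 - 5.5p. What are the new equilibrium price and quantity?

Original equilibrium: p* = 72.5, q* = 365.
New equilibrium: 694.75 - 5.5p = -142.5 + 7p, so 837.25 = 12.5p and p' = 66.98; q' = 694.75 − 5.5(66.98) = 326.36.

p' = 66.98, q' = 326.36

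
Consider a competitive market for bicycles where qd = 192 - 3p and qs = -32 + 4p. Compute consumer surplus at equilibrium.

Consumer surplus = 1536

Equilibrium: 192 - 3p = -32 + 4p gives p* = 32, q* = 96.
Demand choke price (qd = 0): p = 64.
CS = ½(64 − 32)(96) = 1536.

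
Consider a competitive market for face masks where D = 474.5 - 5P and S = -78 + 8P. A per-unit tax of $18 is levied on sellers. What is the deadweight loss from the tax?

Deadweight loss = 6480/13

Pre-tax equilibrium: P* = 42.5, Q* = 262.
Tax on sellers shifts supply to S = -78 + 8(P − 18) = -222 + 8P.
474.5 - 5P = -222 + 8P gives buyer price Pb = 1393/26; sellers receive Ps = 1393/26 − 18 = 925/26.
New quantity: Q = 474.5 − 5(1393/26) = 2686/13.
DWL = ½ × 18 × (262 − 2686/13) = 6480/13.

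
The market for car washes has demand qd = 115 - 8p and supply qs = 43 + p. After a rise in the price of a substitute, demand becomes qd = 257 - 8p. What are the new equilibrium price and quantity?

p' = 214/9, q' = 601/9

Original equilibrium: p* = 8, q* = 51.
New equilibrium: 257 - 8p = 43 + p, so 214 = 9p and p' = 214/9; q' = 257 − 8(214/9) = 601/9.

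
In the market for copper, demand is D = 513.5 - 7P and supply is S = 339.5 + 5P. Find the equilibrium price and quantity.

P* = 14.5, Q* = 412

Set D = S: 513.5 - 7P = 339.5 + 5P.
174 = 12P, so P* = 14.5.
Q* = 513.5 − 7(14.5) = 412.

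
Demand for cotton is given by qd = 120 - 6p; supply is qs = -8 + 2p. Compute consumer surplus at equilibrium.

Consumer surplus = 48

Equilibrium: 120 - 6p = -8 + 2p gives p* = 16, q* = 24.
Demand choke price (qd = 0): p = 20.
CS = ½(20 − 16)(24) = 48.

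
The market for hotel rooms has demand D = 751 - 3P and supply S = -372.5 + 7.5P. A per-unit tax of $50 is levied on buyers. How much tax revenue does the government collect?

Tax revenue = 113000/7

Pre-tax equilibrium: P* = 107, Q* = 430.
Tax on buyers shifts demand to D = 751 − 3(P + 50) = 601 - 3P.
601 - 3P = -372.5 + 7.5P gives seller price Ps = 649/7; buyers pay Pb = 649/7 + 50 = 999/7.
New quantity: Q = 751 − 3(999/7) = 2260/7.
Revenue = 50 × 2260/7 = 113000/7.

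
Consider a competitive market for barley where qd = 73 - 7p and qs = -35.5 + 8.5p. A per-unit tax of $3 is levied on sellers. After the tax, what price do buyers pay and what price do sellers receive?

Pre-tax equilibrium: p* = 7, q* = 24.
Tax on sellers shifts supply to qs = -35.5 + 8.5(p − 3) = -61 + 8.5p.
73 - 7p = -61 + 8.5p gives buyer price pb = 268/31; sellers receive ps = 268/31 − 3 = 175/31.
New quantity: q = 73 − 7(268/31) = 387/31.

Buyers pay 268/31, sellers receive 175/31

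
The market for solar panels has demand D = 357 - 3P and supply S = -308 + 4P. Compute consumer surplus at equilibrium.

Equilibrium: 357 - 3P = -308 + 4P gives P* = 95, Q* = 72.
Demand choke price (D = 0): P = 119.
CS = ½(119 − 95)(72) = 864.

Consumer surplus = 864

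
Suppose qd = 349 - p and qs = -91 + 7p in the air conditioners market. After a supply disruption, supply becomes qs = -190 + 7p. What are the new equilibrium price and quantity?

p' = 67.375, q' = 281.625

Original equilibrium: p* = 55, q* = 294.
New equilibrium: 349 - p = -190 + 7p, so 539 = 8p and p' = 67.375; q' = 349 − 1(67.375) = 281.625.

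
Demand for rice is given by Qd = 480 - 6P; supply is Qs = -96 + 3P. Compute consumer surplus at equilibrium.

Equilibrium: 480 - 6P = -96 + 3P gives P* = 64, Q* = 96.
Demand choke price (Qd = 0): P = 80.
CS = ½(80 − 64)(96) = 768.

Consumer surplus = 768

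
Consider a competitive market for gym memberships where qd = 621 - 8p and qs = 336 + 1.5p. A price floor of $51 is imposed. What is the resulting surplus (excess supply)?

Surplus = 199.5

Equilibrium price would be p* = 30, so the floor at 51 binds.
At p = 51: qd = 213, qs = 412.5.
Surplus = 412.5 − 213 = 199.5.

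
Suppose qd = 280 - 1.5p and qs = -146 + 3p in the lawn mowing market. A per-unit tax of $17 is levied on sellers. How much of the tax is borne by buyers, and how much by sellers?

Pre-tax equilibrium: p* = 284/3, q* = 138.
Tax on sellers shifts supply to qs = -146 + 3(p − 17) = -197 + 3p.
280 - 1.5p = -197 + 3p gives buyer price pb = 106; sellers receive ps = 106 − 17 = 89.
New quantity: q = 280 − 1.5(106) = 121.
Buyer burden = 106 − 284/3 = 34/3; seller burden = 284/3 − 89 = 17/3.

Buyers bear 34/3, sellers bear 17/3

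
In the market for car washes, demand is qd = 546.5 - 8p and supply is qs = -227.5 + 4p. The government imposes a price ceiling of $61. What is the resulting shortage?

Shortage = 42

Equilibrium price would be p* = 64.5, so the ceiling at 61 binds.
At p = 61: qd = 546.5 − 8(61) = 58.5, qs = -227.5 + 4(61) = 16.5.
Shortage = 58.5 − 16.5 = 42.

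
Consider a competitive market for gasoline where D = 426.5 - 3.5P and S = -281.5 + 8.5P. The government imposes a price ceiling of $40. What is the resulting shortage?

Shortage = 228

Equilibrium price would be P* = 59, so the ceiling at 40 binds.
At P = 40: D = 426.5 − 3.5(40) = 286.5, S = -281.5 + 8.5(40) = 58.5.
Shortage = 286.5 − 58.5 = 228.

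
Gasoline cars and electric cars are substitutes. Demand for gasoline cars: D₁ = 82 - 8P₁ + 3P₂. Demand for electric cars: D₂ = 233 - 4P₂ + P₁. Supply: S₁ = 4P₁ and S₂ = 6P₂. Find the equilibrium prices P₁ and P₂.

P₁ = 1519/117, P₂ = 2878/117

Market 1: 82 - 8P₁ + 3P₂ = 4P₁ → 12P₁ - 3P₂ = 82.
Market 2: 10P₂ - P₁ = 233.
Eliminating P₂: 10×(1) + 3×(2) gives 117P₁ = 1519, so P₁ = 1519/117.
Back-substitute into (2): P₂ = (233 + 1×1519/117) / 10 = 2878/117.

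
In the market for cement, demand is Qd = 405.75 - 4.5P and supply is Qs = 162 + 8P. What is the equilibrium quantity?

Q* = 318

Set Qd = Qs: 405.75 - 4.5P = 162 + 8P.
243.75 = 12.5P, so P* = 19.5.
Q* = 405.75 − 4.5(19.5) = 318.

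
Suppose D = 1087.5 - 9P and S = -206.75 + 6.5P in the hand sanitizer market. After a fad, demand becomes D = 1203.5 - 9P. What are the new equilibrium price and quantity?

P' = 5641/62, Q' = 11924/31

Original equilibrium: P* = 83.5, Q* = 336.
New equilibrium: 1203.5 - 9P = -206.75 + 6.5P, so 1410.25 = 15.5P and P' = 5641/62; Q' = 1203.5 − 9(5641/62) = 11924/31.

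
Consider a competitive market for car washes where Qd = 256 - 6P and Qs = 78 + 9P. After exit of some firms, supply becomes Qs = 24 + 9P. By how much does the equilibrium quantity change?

ΔQ = -21.6

Original equilibrium: P* = 178/15, Q* = 184.8.
New equilibrium: 256 - 6P = 24 + 9P, so 232 = 15P and P' = 232/15; Q' = 256 − 6(232/15) = 163.2.
Change in quantity: 163.2 − 184.8 = -21.6.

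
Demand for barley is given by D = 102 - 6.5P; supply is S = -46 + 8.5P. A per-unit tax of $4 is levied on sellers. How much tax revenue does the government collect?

Tax revenue = 1388/15

Pre-tax equilibrium: P* = 148/15, Q* = 568/15.
Tax on sellers shifts supply to S = -46 + 8.5(P − 4) = -80 + 8.5P.
102 - 6.5P = -80 + 8.5P gives buyer price Pb = 182/15; sellers receive Ps = 182/15 − 4 = 122/15.
New quantity: Q = 102 − 6.5(182/15) = 347/15.
Revenue = 4 × 347/15 = 1388/15.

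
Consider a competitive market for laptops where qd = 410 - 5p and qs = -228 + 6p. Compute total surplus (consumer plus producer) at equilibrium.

Equilibrium: 410 - 5p = -228 + 6p gives p* = 58, q* = 120.
Demand choke price: p = 82; supply starts at p = 38.
CS = ½(82 − 58)(120) = 1440; PS = ½(58 − 38)(120) = 1200.

Total surplus = 2640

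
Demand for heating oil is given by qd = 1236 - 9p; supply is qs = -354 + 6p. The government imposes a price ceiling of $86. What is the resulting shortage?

Equilibrium price would be p* = 106, so the ceiling at 86 binds.
At p = 86: qd = 1236 − 9(86) = 462, qs = -354 + 6(86) = 162.
Shortage = 462 − 162 = 300.

Shortage = 300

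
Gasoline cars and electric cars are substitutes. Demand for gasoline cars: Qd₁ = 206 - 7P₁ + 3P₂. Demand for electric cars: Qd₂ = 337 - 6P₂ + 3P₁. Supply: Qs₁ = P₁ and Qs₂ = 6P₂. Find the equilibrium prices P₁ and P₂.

Market 1: 206 - 7P₁ + 3P₂ = P₁ → 8P₁ - 3P₂ = 206.
Market 2: 12P₂ - 3P₁ = 337.
Eliminating P₂: 12×(1) + 3×(2) gives 87P₁ = 3483, so P₁ = 1161/29.
Back-substitute into (2): P₂ = (337 + 3×1161/29) / 12 = 3314/87.

P₁ = 1161/29, P₂ = 3314/87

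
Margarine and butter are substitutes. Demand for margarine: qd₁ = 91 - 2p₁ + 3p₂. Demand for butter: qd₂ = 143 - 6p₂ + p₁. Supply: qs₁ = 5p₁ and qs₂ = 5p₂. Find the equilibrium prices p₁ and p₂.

p₁ = 715/37, p₂ = 546/37

Market 1: 91 - 2p₁ + 3p₂ = 5p₁ → 7p₁ - 3p₂ = 91.
Market 2: 11p₂ - p₁ = 143.
Eliminating p₂: 11×(1) + 3×(2) gives 74p₁ = 1430, so p₁ = 715/37.
Back-substitute into (2): p₂ = (143 + 1×715/37) / 11 = 546/37.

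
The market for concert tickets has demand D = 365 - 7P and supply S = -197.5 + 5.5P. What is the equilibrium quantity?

Q* = 50

Set D = S: 365 - 7P = -197.5 + 5.5P.
562.5 = 12.5P, so P* = 45.
Q* = 365 − 7(45) = 50.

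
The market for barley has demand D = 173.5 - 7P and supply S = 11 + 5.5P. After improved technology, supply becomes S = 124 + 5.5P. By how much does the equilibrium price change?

Original equilibrium: P* = 13, Q* = 82.5.
New equilibrium: 173.5 - 7P = 124 + 5.5P, so 49.5 = 12.5P and P' = 3.96; Q' = 173.5 − 7(3.96) = 145.78.
Change in price: 3.96 − 13 = -9.04.

ΔP = -9.04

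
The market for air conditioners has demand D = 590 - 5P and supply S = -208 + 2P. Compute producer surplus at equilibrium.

Producer surplus = 100

Equilibrium: 590 - 5P = -208 + 2P gives P* = 114, Q* = 20.
Supply starts at P = 104 (where S = 0).
PS = ½(114 − 104)(20) = 100.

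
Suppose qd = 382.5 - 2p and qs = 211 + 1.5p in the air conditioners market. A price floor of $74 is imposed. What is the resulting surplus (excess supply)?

Equilibrium price would be p* = 49, so the floor at 74 binds.
At p = 74: qd = 234.5, qs = 322.
Surplus = 322 − 234.5 = 87.5.

Surplus = 87.5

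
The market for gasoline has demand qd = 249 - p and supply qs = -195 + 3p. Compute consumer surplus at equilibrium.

Consumer surplus = 9522

Equilibrium: 249 - p = -195 + 3p gives p* = 111, q* = 138.
Demand choke price (qd = 0): p = 249.
CS = ½(249 − 111)(138) = 9522.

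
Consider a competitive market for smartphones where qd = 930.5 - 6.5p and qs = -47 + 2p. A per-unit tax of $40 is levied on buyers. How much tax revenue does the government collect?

Pre-tax equilibrium: p* = 115, q* = 183.
Tax on buyers shifts demand to qd = 930.5 − 6.5(p + 40) = 670.5 - 6.5p.
670.5 - 6.5p = -47 + 2p gives seller price ps = 1435/17; buyers pay pb = 1435/17 + 40 = 2115/17.
New quantity: q = 930.5 − 6.5(2115/17) = 2071/17.
Revenue = 40 × 2071/17 = 82840/17.

Tax revenue = 82840/17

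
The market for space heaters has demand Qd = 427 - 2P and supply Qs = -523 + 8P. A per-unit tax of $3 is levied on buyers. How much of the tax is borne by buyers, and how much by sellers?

Buyers bear $2.4, sellers bear $0.6

Pre-tax equilibrium: P* = 95, Q* = 237.
Tax on buyers shifts demand to Qd = 427 − 2(P + 3) = 421 - 2P.
421 - 2P = -523 + 8P gives seller price Ps = 94.4; buyers pay Pb = 94.4 + 3 = 97.4.
New quantity: Q = 427 − 2(97.4) = 232.2.
Buyer burden = 97.4 − 95 = 2.4; seller burden = 95 − 94.4 = 0.6.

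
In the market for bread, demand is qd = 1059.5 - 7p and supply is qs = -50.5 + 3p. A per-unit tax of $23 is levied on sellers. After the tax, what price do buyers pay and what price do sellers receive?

Buyers pay $117.9, sellers receive $94.9

Pre-tax equilibrium: p* = 111, q* = 282.5.
Tax on sellers shifts supply to qs = -50.5 + 3(p − 23) = -119.5 + 3p.
1059.5 - 7p = -119.5 + 3p gives buyer price pb = 117.9; sellers receive ps = 117.9 − 23 = 94.9.
New quantity: q = 1059.5 − 7(117.9) = 234.2.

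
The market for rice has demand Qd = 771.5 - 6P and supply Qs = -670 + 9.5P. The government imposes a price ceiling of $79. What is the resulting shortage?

Equilibrium price would be P* = 93, so the ceiling at 79 binds.
At P = 79: Qd = 771.5 − 6(79) = 297.5, Qs = -670 + 9.5(79) = 80.5.
Shortage = 297.5 − 80.5 = 217.

Shortage = 217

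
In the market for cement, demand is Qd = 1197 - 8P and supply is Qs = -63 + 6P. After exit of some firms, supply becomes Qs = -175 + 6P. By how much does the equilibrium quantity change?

ΔQ = -64

Original equilibrium: P* = 90, Q* = 477.
New equilibrium: 1197 - 8P = -175 + 6P, so 1372 = 14P and P' = 98; Q' = 1197 − 8(98) = 413.
Change in quantity: 413 − 477 = -64.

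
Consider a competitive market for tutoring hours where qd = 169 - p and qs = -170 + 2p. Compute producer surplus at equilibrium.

Equilibrium: 169 - p = -170 + 2p gives p* = 113, q* = 56.
Supply starts at p = 85 (where qs = 0).
PS = ½(113 − 85)(56) = 784.

Producer surplus = 784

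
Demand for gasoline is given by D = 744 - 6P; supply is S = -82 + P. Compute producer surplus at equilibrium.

Equilibrium: 744 - 6P = -82 + P gives P* = 118, Q* = 36.
Supply starts at P = 82 (where S = 0).
PS = ½(118 − 82)(36) = 648.

Producer surplus = 648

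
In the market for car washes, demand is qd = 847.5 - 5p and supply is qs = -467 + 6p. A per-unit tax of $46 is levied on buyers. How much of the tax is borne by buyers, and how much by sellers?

Pre-tax equilibrium: p* = 119.5, q* = 250.
Tax on buyers shifts demand to qd = 847.5 − 5(p + 46) = 617.5 - 5p.
617.5 - 5p = -467 + 6p gives seller price ps = 2169/22; buyers pay pb = 2169/22 + 46 = 3181/22.
New quantity: q = 847.5 − 5(3181/22) = 1370/11.
Buyer burden = 3181/22 − 119.5 = 276/11; seller burden = 119.5 − 2169/22 = 230/11.

Buyers bear 276/11, sellers bear 230/11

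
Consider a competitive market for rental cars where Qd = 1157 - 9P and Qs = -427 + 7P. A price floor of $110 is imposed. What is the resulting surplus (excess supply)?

Surplus = 176

Equilibrium price would be P* = 99, so the floor at 110 binds.
At P = 110: Qd = 167, Qs = 343.
Surplus = 343 − 167 = 176.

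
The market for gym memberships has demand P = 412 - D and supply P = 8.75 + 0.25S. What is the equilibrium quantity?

Set the two price expressions equal: 412 - Q = 8.75 + 0.25Q.
403.25 = 1.25Q, so Q* = 322.6.
P* = 412 − (1)(322.6) = 89.4.

Q* = 322.6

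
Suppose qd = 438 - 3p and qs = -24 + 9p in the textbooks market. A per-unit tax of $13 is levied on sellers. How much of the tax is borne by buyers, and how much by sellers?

Buyers bear $9.75, sellers bear $3.25

Pre-tax equilibrium: p* = 38.5, q* = 322.5.
Tax on sellers shifts supply to qs = -24 + 9(p − 13) = -141 + 9p.
438 - 3p = -141 + 9p gives buyer price pb = 48.25; sellers receive ps = 48.25 − 13 = 35.25.
New quantity: q = 438 − 3(48.25) = 293.25.
Buyer burden = 48.25 − 38.5 = 9.75; seller burden = 38.5 − 35.25 = 3.25.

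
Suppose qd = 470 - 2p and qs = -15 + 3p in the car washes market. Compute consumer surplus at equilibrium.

Equilibrium: 470 - 2p = -15 + 3p gives p* = 97, q* = 276.
Demand choke price (qd = 0): p = 235.
CS = ½(235 − 97)(276) = 19044.

Consumer surplus = 19044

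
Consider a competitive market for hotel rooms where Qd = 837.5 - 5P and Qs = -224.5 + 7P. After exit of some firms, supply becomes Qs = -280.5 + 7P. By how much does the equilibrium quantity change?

Original equilibrium: P* = 88.5, Q* = 395.
New equilibrium: 837.5 - 5P = -280.5 + 7P, so 1118 = 12P and P' = 559/6; Q' = 837.5 − 5(559/6) = 1115/3.
Change in quantity: 1115/3 − 395 = -70/3.

ΔQ = -70/3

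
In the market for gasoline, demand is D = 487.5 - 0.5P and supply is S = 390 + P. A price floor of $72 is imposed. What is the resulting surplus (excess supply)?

Surplus = 10.5

Equilibrium price would be P* = 65, so the floor at 72 binds.
At P = 72: D = 451.5, S = 462.
Surplus = 462 − 451.5 = 10.5.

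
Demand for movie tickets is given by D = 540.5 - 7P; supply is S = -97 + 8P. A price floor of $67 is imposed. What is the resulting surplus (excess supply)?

Surplus = 367.5

Equilibrium price would be P* = 42.5, so the floor at 67 binds.
At P = 67: D = 71.5, S = 439.
Surplus = 439 − 71.5 = 367.5.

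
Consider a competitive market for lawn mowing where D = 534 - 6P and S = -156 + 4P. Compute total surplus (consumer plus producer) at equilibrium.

Total surplus = 3000

Equilibrium: 534 - 6P = -156 + 4P gives P* = 69, Q* = 120.
Demand choke price: P = 89; supply starts at P = 39.
CS = ½(89 − 69)(120) = 1200; PS = ½(69 − 39)(120) = 1800.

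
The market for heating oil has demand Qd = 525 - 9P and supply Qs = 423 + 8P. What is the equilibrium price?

Set Qd = Qs: 525 - 9P = 423 + 8P.
102 = 17P, so P* = 6.
Q* = 525 − 9(6) = 471.

P* = 6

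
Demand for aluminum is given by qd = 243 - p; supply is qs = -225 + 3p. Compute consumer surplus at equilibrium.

Consumer surplus = 7938

Equilibrium: 243 - p = -225 + 3p gives p* = 117, q* = 126.
Demand choke price (qd = 0): p = 243.
CS = ½(243 − 117)(126) = 7938.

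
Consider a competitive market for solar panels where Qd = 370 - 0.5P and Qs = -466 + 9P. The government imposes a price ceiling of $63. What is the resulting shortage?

Equilibrium price would be P* = 88, so the ceiling at 63 binds.
At P = 63: Qd = 370 − 0.5(63) = 338.5, Qs = -466 + 9(63) = 101.
Shortage = 338.5 − 101 = 237.5.

Shortage = 237.5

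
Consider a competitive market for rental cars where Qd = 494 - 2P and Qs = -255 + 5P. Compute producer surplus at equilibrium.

Equilibrium: 494 - 2P = -255 + 5P gives P* = 107, Q* = 280.
Supply starts at P = 51 (where Qs = 0).
PS = ½(107 − 51)(280) = 7840.

Producer surplus = 7840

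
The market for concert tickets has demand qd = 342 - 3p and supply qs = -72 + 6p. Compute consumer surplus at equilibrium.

Consumer surplus = 6936

Equilibrium: 342 - 3p = -72 + 6p gives p* = 46, q* = 204.
Demand choke price (qd = 0): p = 114.
CS = ½(114 − 46)(204) = 6936.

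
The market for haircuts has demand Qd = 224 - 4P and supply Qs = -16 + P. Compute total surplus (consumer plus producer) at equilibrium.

Equilibrium: 224 - 4P = -16 + P gives P* = 48, Q* = 32.
Demand choke price: P = 56; supply starts at P = 16.
CS = ½(56 − 48)(32) = 128; PS = ½(48 − 16)(32) = 512.

Total surplus = 640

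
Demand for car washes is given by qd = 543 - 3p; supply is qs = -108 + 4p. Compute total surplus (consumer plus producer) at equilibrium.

Total surplus = 20328

Equilibrium: 543 - 3p = -108 + 4p gives p* = 93, q* = 264.
Demand choke price: p = 181; supply starts at p = 27.
CS = ½(181 − 93)(264) = 11616; PS = ½(93 − 27)(264) = 8712.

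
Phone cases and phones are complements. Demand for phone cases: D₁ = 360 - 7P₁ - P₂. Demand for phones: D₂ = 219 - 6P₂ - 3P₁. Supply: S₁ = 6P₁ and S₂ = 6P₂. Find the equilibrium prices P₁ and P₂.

P₁ = 1367/51, P₂ = 589/51

Market 1: 360 - 7P₁ - P₂ = 6P₁ → 13P₁ + P₂ = 360.
Market 2: 12P₂ + 3P₁ = 219.
Eliminating P₂: 12×(1) − 1×(2) gives 153P₁ = 4101, so P₁ = 1367/51.
Back-substitute into (2): P₂ = (219 − 3×1367/51) / 12 = 589/51.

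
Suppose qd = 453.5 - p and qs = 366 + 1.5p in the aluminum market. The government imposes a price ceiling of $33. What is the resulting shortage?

Shortage = 5

Equilibrium price would be p* = 35, so the ceiling at 33 binds.
At p = 33: qd = 453.5 − 1(33) = 420.5, qs = 366 + 1.5(33) = 415.5.
Shortage = 420.5 − 415.5 = 5.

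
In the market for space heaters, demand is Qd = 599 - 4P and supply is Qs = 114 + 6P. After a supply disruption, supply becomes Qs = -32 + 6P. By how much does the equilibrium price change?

Original equilibrium: P* = 48.5, Q* = 405.
New equilibrium: 599 - 4P = -32 + 6P, so 631 = 10P and P' = 63.1; Q' = 599 − 4(63.1) = 346.6.
Change in price: 63.1 − 48.5 = 14.6.

ΔP = 14.6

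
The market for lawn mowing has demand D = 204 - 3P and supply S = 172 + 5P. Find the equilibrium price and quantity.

P* = 4, Q* = 192

Set D = S: 204 - 3P = 172 + 5P.
32 = 8P, so P* = 4.
Q* = 204 − 3(4) = 192.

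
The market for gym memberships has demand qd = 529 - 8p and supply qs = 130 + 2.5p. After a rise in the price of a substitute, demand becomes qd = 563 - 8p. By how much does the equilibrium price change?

Δp = 68/21

Original equilibrium: p* = 38, q* = 225.
New equilibrium: 563 - 8p = 130 + 2.5p, so 433 = 10.5p and p' = 866/21; q' = 563 − 8(866/21) = 4895/21.
Change in price: 866/21 − 38 = 68/21.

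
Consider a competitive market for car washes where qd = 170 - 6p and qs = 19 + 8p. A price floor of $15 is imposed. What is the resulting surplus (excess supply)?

Surplus = 59

Equilibrium price would be p* = 151/14, so the floor at 15 binds.
At p = 15: qd = 80, qs = 139.
Surplus = 139 − 80 = 59.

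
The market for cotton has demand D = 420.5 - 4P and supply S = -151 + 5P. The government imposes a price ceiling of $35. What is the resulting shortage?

Shortage = 256.5

Equilibrium price would be P* = 63.5, so the ceiling at 35 binds.
At P = 35: D = 420.5 − 4(35) = 280.5, S = -151 + 5(35) = 24.
Shortage = 280.5 − 24 = 256.5.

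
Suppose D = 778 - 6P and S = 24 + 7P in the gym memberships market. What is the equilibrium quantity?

Set D = S: 778 - 6P = 24 + 7P.
754 = 13P, so P* = 58.
Q* = 778 − 6(58) = 430.

Q* = 430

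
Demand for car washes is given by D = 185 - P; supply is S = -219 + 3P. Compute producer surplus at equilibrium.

Producer surplus = 1176

Equilibrium: 185 - P = -219 + 3P gives P* = 101, Q* = 84.
Supply starts at P = 73 (where S = 0).
PS = ½(101 − 73)(84) = 1176.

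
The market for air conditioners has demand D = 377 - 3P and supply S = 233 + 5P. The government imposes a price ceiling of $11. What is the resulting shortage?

Shortage = 56

Equilibrium price would be P* = 18, so the ceiling at 11 binds.
At P = 11: D = 377 − 3(11) = 344, S = 233 + 5(11) = 288.
Shortage = 344 − 288 = 56.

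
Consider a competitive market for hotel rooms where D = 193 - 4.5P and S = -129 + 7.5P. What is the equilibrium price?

P* = 161/6

Set D = S: 193 - 4.5P = -129 + 7.5P.
322 = 12P, so P* = 161/6.
Q* = 193 − 4.5(161/6) = 72.25.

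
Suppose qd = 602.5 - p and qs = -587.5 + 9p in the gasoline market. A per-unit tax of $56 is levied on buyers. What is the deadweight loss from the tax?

Pre-tax equilibrium: p* = 119, q* = 483.5.
Tax on buyers shifts demand to qd = 602.5 − 1(p + 56) = 546.5 - p.
546.5 - p = -587.5 + 9p gives seller price ps = 113.4; buyers pay pb = 113.4 + 56 = 169.4.
New quantity: q = 602.5 − 1(169.4) = 433.1.
DWL = ½ × 56 × (483.5 − 433.1) = 1411.2.

Deadweight loss = 1411.2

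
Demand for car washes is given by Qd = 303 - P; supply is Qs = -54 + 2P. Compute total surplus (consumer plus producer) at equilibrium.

Equilibrium: 303 - P = -54 + 2P gives P* = 119, Q* = 184.
Demand choke price: P = 303; supply starts at P = 27.
CS = ½(303 − 119)(184) = 16928; PS = ½(119 − 27)(184) = 8464.

Total surplus = 25392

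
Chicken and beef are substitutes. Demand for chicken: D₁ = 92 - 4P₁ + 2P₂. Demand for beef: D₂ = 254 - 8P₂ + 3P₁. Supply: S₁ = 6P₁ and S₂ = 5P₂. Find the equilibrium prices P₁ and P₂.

Market 1: 92 - 4P₁ + 2P₂ = 6P₁ → 10P₁ - 2P₂ = 92.
Market 2: 13P₂ - 3P₁ = 254.
Eliminating P₂: 13×(1) + 2×(2) gives 124P₁ = 1704, so P₁ = 426/31.
Back-substitute into (2): P₂ = (254 + 3×426/31) / 13 = 704/31.

P₁ = 426/31, P₂ = 704/31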